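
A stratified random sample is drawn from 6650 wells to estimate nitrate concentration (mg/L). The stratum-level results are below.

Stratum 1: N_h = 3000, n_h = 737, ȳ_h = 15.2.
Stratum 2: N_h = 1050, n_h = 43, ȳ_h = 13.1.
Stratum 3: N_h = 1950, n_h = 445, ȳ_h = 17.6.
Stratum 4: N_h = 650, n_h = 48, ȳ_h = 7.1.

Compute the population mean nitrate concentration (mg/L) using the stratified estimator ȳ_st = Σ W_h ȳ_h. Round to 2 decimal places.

ȳ_st ≈ 14.78

N = Σ N_h = 6650. Stratum weights W_h = N_h/N.
ȳ_st = (3000·15.2 + 1050·13.1 + 1950·17.6 + 650·7.1) / 6650 = 14.7805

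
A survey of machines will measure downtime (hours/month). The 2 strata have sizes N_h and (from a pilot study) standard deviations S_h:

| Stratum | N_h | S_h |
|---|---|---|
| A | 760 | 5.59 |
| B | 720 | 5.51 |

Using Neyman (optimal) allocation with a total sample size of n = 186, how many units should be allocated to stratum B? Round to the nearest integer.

Neyman allocation: n_h = n · N_h S_h / Σ N_i S_i, with n = 186.
  stratum A: N_h·S_h = 760·5.59 = 4248.40
  stratum B: N_h·S_h = 720·5.51 = 3967.20
Σ N_h S_h = 8215.60
n for stratum B = 186·3967.20/8215.60 = 89.817 → 90

90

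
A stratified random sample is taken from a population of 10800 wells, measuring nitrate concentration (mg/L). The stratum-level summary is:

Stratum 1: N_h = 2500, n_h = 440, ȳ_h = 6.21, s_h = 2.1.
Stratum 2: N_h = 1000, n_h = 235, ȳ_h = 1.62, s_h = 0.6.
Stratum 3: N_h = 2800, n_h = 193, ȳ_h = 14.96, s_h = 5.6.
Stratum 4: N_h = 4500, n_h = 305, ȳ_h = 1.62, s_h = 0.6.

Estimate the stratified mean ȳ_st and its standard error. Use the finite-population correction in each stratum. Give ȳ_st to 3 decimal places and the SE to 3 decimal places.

ȳ_st ≈ 6.141, SE ≈ 0.104

ȳ_st = Σ W_h ȳ_h = (2500·6.21 + 1000·1.62 + 2800·14.96 + 4500·1.62)/10800 = 6.14102
V̂(ȳ_st) = Σ W_h² (1 − n_h/N_h) s_h²/n_h, with W_h = N_h/N and N = 10800:
  stratum 1: (2500/10800)²·(1 − 440/2500)·2.1²/440 = 0.000442533
  stratum 2: (1000/10800)²·(1 − 235/1000)·0.6²/235 = 1.00473e-05
  stratum 3: (2800/10800)²·(1 − 193/2800)·5.6²/193 = 0.0101688
  stratum 4: (4500/10800)²·(1 − 305/4500)·0.6²/305 = 0.000191029
V̂(ȳ_st) = 0.0108124
SE(ȳ_st) = √0.0108124 = 0.103983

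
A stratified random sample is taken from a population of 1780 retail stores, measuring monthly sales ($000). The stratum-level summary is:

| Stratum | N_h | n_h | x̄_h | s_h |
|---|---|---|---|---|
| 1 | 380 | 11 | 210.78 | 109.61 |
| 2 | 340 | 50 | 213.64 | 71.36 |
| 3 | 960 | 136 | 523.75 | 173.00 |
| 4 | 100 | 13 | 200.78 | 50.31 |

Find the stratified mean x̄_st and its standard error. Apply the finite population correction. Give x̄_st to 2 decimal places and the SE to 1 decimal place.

x̄_st ≈ 379.56, SE ≈ 10.3

x̄_st = Σ W_h x̄_h = (380·210.78 + 340·213.64 + 960·523.75 + 100·200.78)/1780 = 379.55730
V̂(x̄_st) = Σ W_h² (1 − n_h/N_h) s_h²/n_h, with W_h = N_h/N and N = 1780:
  stratum 1: (380/1780)²·(1 − 11/380)·109.61²/11 = 48.3368
  stratum 2: (340/1780)²·(1 − 50/340)·71.36²/50 = 3.1694
  stratum 3: (960/1780)²·(1 − 136/960)·173.00²/136 = 54.9429
  stratum 4: (100/1780)²·(1 − 13/100)·50.31²/13 = 0.534619
V̂(x̄_st) = 106.984
SE(x̄_st) = √106.984 = 10.3433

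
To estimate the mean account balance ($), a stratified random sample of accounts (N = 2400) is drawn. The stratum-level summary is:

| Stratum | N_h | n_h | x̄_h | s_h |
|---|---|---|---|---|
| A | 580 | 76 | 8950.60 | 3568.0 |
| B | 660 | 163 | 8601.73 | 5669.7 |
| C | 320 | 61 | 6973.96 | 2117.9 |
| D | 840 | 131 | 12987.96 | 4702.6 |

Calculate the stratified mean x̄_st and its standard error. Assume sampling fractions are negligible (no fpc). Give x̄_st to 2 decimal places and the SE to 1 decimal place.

x̄_st = Σ W_h x̄_h = (580·8950.60 + 660·8601.73 + 320·6973.96 + 840·12987.96)/2400 = 10004.18475
V̂(x̄_st) = Σ W_h² s_h²/n_h, with W_h = N_h/N and N = 2400:
  stratum A: (580/2400)²·3568.0²/76 = 9782.94
  stratum B: (660/2400)²·5669.7²/163 = 14914.1
  stratum C: (320/2400)²·2117.9²/61 = 1307.25
  stratum D: (840/2400)²·4702.6²/131 = 20679.5
V̂(x̄_st) = 46683.9
SE(x̄_st) = √46683.9 = 216.064

x̄_st ≈ 10004.18, SE ≈ 216.1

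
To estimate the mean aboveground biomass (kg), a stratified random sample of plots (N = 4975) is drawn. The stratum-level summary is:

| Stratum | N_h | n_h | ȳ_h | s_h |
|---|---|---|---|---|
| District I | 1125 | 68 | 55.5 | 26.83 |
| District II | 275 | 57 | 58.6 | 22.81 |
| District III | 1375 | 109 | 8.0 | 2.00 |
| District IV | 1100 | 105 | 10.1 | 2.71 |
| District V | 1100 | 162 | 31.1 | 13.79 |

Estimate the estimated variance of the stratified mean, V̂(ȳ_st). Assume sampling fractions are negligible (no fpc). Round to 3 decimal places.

V̂(ȳ_st) ≈ 0.633

V̂(ȳ_st) = Σ W_h² s_h²/n_h, with W_h = N_h/N and N = 4975:
  stratum District I: (1125/4975)²·26.83²/68 = 0.541317
  stratum District II: (275/4975)²·22.81²/57 = 0.0278904
  stratum District III: (1375/4975)²·2.00²/109 = 0.00280319
  stratum District IV: (1100/4975)²·2.71²/105 = 0.00341939
  stratum District V: (1100/4975)²·13.79²/162 = 0.0573869
V̂(ȳ_st) = 0.632816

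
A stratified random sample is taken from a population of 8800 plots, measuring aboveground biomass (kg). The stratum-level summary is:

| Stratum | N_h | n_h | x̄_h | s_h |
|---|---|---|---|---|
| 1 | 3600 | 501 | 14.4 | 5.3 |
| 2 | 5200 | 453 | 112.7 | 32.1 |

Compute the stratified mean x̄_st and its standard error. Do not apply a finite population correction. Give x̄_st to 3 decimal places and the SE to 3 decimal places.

x̄_st = Σ W_h x̄_h = (3600·14.4 + 5200·112.7)/8800 = 72.48636
V̂(x̄_st) = Σ W_h² s_h²/n_h, with W_h = N_h/N and N = 8800:
  stratum 1: (3600/8800)²·5.3²/501 = 0.00938326
  stratum 2: (5200/8800)²·32.1²/453 = 0.794243
V̂(x̄_st) = 0.803626
SE(x̄_st) = √0.803626 = 0.896452

x̄_st ≈ 72.486, SE ≈ 0.896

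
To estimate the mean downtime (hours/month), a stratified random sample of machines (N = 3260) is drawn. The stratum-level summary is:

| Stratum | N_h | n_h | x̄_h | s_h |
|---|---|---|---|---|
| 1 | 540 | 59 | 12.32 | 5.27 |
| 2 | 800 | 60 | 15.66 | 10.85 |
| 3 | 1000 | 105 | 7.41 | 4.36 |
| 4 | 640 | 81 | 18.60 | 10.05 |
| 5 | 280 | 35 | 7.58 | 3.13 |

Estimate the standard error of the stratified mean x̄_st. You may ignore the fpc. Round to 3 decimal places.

V̂(x̄_st) = Σ W_h² s_h²/n_h, with W_h = N_h/N and N = 3260:
  stratum 1: (540/3260)²·5.27²/59 = 0.0129158
  stratum 2: (800/3260)²·10.85²/60 = 0.118155
  stratum 3: (1000/3260)²·4.36²/105 = 0.0170352
  stratum 4: (640/3260)²·10.05²/81 = 0.0480587
  stratum 5: (280/3260)²·3.13²/35 = 0.00206491
V̂(x̄_st) = 0.19823
SE(x̄_st) = √0.19823 = 0.44523

SE(x̄_st) ≈ 0.445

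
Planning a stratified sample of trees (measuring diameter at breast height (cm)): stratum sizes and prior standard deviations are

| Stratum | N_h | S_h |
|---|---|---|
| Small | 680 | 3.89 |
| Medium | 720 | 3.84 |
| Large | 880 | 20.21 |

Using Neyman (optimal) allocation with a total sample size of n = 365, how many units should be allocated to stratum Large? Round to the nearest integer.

Neyman allocation: n_h = n · N_h S_h / Σ N_i S_i, with n = 365.
  stratum Small: N_h·S_h = 680·3.89 = 2645.20
  stratum Medium: N_h·S_h = 720·3.84 = 2764.80
  stratum Large: N_h·S_h = 880·20.21 = 17784.80
Σ N_h S_h = 23194.80
n for stratum Large = 365·17784.80/23194.80 = 279.867 → 280

280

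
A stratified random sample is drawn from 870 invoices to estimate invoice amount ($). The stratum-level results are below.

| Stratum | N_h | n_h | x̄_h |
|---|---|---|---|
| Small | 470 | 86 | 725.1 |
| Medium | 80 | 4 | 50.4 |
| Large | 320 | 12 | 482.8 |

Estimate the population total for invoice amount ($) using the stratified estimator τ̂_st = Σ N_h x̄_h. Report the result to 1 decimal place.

τ̂_st = Σ N_h x̄_h = 470·725.1 + 80·50.4 + 320·482.8 = 499325.0

τ̂_st ≈ 499325.0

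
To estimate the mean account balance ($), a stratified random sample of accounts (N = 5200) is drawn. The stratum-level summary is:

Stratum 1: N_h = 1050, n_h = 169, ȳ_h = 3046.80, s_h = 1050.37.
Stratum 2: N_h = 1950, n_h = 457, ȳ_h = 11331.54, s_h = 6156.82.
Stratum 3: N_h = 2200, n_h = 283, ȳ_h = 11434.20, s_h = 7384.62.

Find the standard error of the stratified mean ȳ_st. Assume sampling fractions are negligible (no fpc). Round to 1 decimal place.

V̂(ȳ_st) = Σ W_h² s_h²/n_h, with W_h = N_h/N and N = 5200:
  stratum 1: (1050/5200)²·1050.37²/169 = 266.177
  stratum 2: (1950/5200)²·6156.82²/457 = 11664.3
  stratum 3: (2200/5200)²·7384.62²/283 = 34491.2
V̂(ȳ_st) = 46421.7
SE(ȳ_st) = √46421.7 = 215.457

SE(ȳ_st) ≈ 215.5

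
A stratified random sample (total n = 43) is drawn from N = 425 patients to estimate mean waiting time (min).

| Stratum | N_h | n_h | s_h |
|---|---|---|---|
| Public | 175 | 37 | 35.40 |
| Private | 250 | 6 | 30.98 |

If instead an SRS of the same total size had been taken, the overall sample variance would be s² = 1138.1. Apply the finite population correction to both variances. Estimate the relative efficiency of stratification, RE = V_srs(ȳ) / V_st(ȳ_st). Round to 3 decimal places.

V̂(ȳ_st) = Σ W_h² (1 − n_h/N_h) s_h²/n_h, with W_h = N_h/N and N = 425:
  stratum Public: (175/425)²·(1 − 37/175)·35.40²/37 = 4.52839
  stratum Private: (250/425)²·(1 − 6/250)·30.98²/6 = 54.0211
V_st = 58.5495
V_srs = (1 − 43/425)·1138.1/43 = 23.7896
Relative efficiency = V_srs / V_st = 23.7896/58.5495 = 0.4063

RE ≈ 0.406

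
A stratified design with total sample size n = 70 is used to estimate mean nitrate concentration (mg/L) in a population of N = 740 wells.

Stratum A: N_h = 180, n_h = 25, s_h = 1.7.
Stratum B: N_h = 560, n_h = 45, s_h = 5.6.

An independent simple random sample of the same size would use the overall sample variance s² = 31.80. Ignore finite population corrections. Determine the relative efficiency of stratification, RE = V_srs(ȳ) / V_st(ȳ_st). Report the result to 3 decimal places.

V̂(ȳ_st) = Σ W_h² s_h²/n_h, with W_h = N_h/N and N = 740:
  stratum A: (180/740)²·1.7²/25 = 0.00683974
  stratum B: (560/740)²·5.6²/45 = 0.399095
V_st = 0.405935
V_srs = s²/n = 31.80/70 = 0.454286
Relative efficiency = V_srs / V_st = 0.454286/0.405935 = 1.1191

RE ≈ 1.119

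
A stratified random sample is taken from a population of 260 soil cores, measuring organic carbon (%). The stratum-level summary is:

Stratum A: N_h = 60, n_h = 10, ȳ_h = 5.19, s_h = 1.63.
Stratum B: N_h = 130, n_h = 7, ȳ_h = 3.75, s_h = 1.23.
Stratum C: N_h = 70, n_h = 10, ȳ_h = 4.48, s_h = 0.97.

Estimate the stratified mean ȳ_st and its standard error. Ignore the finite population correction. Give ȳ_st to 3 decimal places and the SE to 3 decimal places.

ȳ_st = Σ W_h ȳ_h = (60·5.19 + 130·3.75 + 70·4.48)/260 = 4.27885
V̂(ȳ_st) = Σ W_h² s_h²/n_h, with W_h = N_h/N and N = 260:
  stratum A: (60/260)²·1.63²/10 = 0.0141492
  stratum B: (130/260)²·1.23²/7 = 0.0540321
  stratum C: (70/260)²·0.97²/10 = 0.00682013
V̂(ȳ_st) = 0.0750014
SE(ȳ_st) = √0.0750014 = 0.273864

ȳ_st ≈ 4.279, SE ≈ 0.274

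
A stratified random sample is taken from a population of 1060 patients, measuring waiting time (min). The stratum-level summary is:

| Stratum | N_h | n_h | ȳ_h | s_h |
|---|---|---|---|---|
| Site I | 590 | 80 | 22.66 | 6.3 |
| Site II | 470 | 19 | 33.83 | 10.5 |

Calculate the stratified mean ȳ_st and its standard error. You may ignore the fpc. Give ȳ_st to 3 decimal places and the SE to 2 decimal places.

ȳ_st = Σ W_h ȳ_h = (590·22.66 + 470·33.83)/1060 = 27.61274
V̂(ȳ_st) = Σ W_h² s_h²/n_h, with W_h = N_h/N and N = 1060:
  stratum Site I: (590/1060)²·6.3²/80 = 0.153703
  stratum Site II: (470/1060)²·10.5²/19 = 1.1408
V̂(ȳ_st) = 1.2945
SE(ȳ_st) = √1.2945 = 1.13776

ȳ_st ≈ 27.613, SE ≈ 1.14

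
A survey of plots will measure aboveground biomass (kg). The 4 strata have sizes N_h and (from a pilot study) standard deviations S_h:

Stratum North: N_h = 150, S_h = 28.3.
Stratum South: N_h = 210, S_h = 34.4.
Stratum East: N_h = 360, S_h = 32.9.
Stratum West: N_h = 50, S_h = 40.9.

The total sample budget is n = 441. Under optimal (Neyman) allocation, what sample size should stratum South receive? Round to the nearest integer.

126

Neyman allocation: n_h = n · N_h S_h / Σ N_i S_i, with n = 441.
  stratum North: N_h·S_h = 150·28.3 = 4245.00
  stratum South: N_h·S_h = 210·34.4 = 7224.00
  stratum East: N_h·S_h = 360·32.9 = 11844.00
  stratum West: N_h·S_h = 50·40.9 = 2045.00
Σ N_h S_h = 25358.00
n for stratum South = 441·7224.00/25358.00 = 125.632 → 126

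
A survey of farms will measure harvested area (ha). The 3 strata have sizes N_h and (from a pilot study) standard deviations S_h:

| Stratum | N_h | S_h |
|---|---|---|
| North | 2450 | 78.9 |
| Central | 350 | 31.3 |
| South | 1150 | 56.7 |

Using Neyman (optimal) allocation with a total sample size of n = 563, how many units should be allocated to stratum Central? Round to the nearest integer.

Neyman allocation: n_h = n · N_h S_h / Σ N_i S_i, with n = 563.
  stratum North: N_h·S_h = 2450·78.9 = 193305.00
  stratum Central: N_h·S_h = 350·31.3 = 10955.00
  stratum South: N_h·S_h = 1150·56.7 = 65205.00
Σ N_h S_h = 269465.00
n for stratum Central = 563·10955.00/269465.00 = 22.889 → 23

23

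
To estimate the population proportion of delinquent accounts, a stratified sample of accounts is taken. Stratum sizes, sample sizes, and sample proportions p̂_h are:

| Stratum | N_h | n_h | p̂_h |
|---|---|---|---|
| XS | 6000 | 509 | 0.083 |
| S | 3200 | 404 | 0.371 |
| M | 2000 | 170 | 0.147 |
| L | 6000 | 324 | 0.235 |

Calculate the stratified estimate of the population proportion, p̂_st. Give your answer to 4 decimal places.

p̂_st ≈ 0.1970

N = 17200; stratum weights W_h = N_h/N.
p̂_st = Σ W_h p̂_h = (6000·0.083 + 3200·0.371 + 2000·0.147 + 6000·0.235)/17200 = 0.19705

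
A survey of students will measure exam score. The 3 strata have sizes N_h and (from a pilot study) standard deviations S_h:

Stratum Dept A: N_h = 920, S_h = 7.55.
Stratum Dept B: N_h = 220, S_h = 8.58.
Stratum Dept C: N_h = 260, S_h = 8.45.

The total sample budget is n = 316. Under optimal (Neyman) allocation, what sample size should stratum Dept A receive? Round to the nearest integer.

Neyman allocation: n_h = n · N_h S_h / Σ N_i S_i, with n = 316.
  stratum Dept A: N_h·S_h = 920·7.55 = 6946.00
  stratum Dept B: N_h·S_h = 220·8.58 = 1887.60
  stratum Dept C: N_h·S_h = 260·8.45 = 2197.00
Σ N_h S_h = 11030.60
n for stratum Dept A = 316·6946.00/11030.60 = 198.986 → 199

199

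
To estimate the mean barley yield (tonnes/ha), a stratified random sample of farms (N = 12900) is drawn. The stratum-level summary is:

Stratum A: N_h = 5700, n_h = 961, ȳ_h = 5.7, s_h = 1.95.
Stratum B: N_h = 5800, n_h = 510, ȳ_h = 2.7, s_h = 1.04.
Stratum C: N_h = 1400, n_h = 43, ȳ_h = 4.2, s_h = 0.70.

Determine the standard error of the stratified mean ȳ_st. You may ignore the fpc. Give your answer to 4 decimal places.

SE(ȳ_st) ≈ 0.0365

V̂(ȳ_st) = Σ W_h² s_h²/n_h, with W_h = N_h/N and N = 12900:
  stratum A: (5700/12900)²·1.95²/961 = 0.000772531
  stratum B: (5800/12900)²·1.04²/510 = 0.000428719
  stratum C: (1400/12900)²·0.70²/43 = 0.000134216
V̂(ȳ_st) = 0.00133547
SE(ȳ_st) = √0.00133547 = 0.036544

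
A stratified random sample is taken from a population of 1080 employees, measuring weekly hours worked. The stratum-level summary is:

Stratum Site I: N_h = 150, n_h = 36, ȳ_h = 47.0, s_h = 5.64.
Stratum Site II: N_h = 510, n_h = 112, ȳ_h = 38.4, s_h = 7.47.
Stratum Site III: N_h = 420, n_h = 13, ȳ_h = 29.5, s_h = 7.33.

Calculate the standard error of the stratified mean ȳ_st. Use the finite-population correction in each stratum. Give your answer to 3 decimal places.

V̂(ȳ_st) = Σ W_h² (1 − n_h/N_h) s_h²/n_h, with W_h = N_h/N and N = 1080:
  stratum Site I: (150/1080)²·(1 − 36/150)·5.64²/36 = 0.012954
  stratum Site II: (510/1080)²·(1 − 112/510)·7.47²/112 = 0.086702
  stratum Site III: (420/1080)²·(1 − 13/420)·7.33²/13 = 0.605704
V̂(ȳ_st) = 0.70536
SE(ȳ_st) = √0.70536 = 0.839857

SE(ȳ_st) ≈ 0.840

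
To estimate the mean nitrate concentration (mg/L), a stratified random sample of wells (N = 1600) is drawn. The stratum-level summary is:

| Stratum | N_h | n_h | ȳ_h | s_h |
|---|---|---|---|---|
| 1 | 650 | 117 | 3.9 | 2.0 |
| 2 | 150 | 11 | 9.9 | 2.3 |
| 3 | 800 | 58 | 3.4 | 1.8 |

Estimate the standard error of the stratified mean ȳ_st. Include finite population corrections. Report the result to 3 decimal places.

V̂(ȳ_st) = Σ W_h² (1 − n_h/N_h) s_h²/n_h, with W_h = N_h/N and N = 1600:
  stratum 1: (650/1600)²·(1 − 117/650)·2.0²/117 = 0.00462674
  stratum 2: (150/1600)²·(1 − 11/150)·2.3²/11 = 0.00391678
  stratum 3: (800/1600)²·(1 − 58/800)·1.8²/58 = 0.012953
V̂(ȳ_st) = 0.0214965
SE(ȳ_st) = √0.0214965 = 0.146617

SE(ȳ_st) ≈ 0.147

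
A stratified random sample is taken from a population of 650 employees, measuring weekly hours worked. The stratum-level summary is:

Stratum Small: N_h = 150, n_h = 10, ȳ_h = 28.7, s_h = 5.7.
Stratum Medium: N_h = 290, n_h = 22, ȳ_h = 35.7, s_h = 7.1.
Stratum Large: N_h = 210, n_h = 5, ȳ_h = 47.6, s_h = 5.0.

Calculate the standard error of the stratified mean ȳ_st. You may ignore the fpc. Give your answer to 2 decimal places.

SE(ȳ_st) ≈ 1.07

V̂(ȳ_st) = Σ W_h² s_h²/n_h, with W_h = N_h/N and N = 650:
  stratum Small: (150/650)²·5.7²/10 = 0.173024
  stratum Medium: (290/650)²·7.1²/22 = 0.456103
  stratum Large: (210/650)²·5.0²/5 = 0.521893
V̂(ȳ_st) = 1.15102
SE(ȳ_st) = √1.15102 = 1.07286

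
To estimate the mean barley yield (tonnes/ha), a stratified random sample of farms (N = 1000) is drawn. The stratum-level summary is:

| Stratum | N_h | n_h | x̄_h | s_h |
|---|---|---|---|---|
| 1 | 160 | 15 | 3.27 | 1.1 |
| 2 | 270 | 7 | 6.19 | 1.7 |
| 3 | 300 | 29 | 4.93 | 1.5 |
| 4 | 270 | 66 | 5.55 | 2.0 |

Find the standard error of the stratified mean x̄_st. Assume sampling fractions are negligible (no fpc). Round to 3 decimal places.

V̂(x̄_st) = Σ W_h² s_h²/n_h, with W_h = N_h/N and N = 1000:
  stratum 1: (160/1000)²·1.1²/15 = 0.00206507
  stratum 2: (270/1000)²·1.7²/7 = 0.0300973
  stratum 3: (300/1000)²·1.5²/29 = 0.00698276
  stratum 4: (270/1000)²·2.0²/66 = 0.00441818
V̂(x̄_st) = 0.0435633
SE(x̄_st) = √0.0435633 = 0.208718

SE(x̄_st) ≈ 0.209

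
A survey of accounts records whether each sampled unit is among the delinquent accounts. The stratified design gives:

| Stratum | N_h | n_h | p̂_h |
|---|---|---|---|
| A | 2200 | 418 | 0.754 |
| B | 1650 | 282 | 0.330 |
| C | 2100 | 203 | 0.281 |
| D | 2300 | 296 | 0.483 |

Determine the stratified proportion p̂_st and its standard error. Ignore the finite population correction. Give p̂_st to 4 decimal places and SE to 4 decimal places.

p̂_st ≈ 0.4732, SE ≈ 0.0139

N = 8250; stratum weights W_h = N_h/N.
p̂_st = Σ W_h p̂_h = (2200·0.754 + 1650·0.330 + 2100·0.281 + 2300·0.483)/8250 = 0.47325
V̂(p̂_st) = Σ W_h² p̂_h(1−p̂_h)/(n_h−1):
  stratum A: (2200/8250)²·0.754·0.246/417 = 3.16306e-05
  stratum B: (1650/8250)²·0.330·0.670/281 = 3.14733e-05
  stratum C: (2100/8250)²·0.281·0.719/202 = 6.48059e-05
  stratum D: (2300/8250)²·0.483·0.517/295 = 6.57905e-05
V̂(p̂_st) = 0.0001937; SE = √V̂ = 0.0139176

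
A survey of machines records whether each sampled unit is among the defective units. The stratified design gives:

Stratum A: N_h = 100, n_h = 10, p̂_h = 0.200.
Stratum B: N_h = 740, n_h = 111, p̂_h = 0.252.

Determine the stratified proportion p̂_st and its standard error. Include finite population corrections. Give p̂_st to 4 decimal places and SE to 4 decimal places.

p̂_st ≈ 0.2458, SE ≈ 0.0368

N = 840; stratum weights W_h = N_h/N.
p̂_st = Σ W_h p̂_h = (100·0.200 + 740·0.252)/840 = 0.24581
V̂(p̂_st) = Σ W_h² (1 − n_h/N_h) p̂_h(1−p̂_h)/(n_h−1):
  stratum A: (100/840)²·(1 − 10/100)·0.200·0.800/9 = 0.000226757
  stratum B: (740/840)²·(1 − 111/740)·0.252·0.748/110 = 0.0011304
V̂(p̂_st) = 0.00135716; SE = √V̂ = 0.0368397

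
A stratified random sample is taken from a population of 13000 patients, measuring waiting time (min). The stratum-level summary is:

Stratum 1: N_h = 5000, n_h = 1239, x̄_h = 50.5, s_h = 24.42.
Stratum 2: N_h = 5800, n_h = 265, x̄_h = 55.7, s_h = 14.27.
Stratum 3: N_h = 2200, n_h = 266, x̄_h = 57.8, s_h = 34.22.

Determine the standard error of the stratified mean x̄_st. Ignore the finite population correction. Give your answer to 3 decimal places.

V̂(x̄_st) = Σ W_h² s_h²/n_h, with W_h = N_h/N and N = 13000:
  stratum 1: (5000/13000)²·24.42²/1239 = 0.0711989
  stratum 2: (5800/13000)²·14.27²/265 = 0.152958
  stratum 3: (2200/13000)²·34.22²/266 = 0.126077
V̂(x̄_st) = 0.350234
SE(x̄_st) = √0.350234 = 0.591806

SE(x̄_st) ≈ 0.592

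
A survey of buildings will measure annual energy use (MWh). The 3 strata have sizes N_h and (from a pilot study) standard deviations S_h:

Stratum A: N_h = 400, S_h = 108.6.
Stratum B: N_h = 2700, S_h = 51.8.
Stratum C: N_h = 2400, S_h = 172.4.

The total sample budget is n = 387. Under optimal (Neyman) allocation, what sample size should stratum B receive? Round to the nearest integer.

91

Neyman allocation: n_h = n · N_h S_h / Σ N_i S_i, with n = 387.
  stratum A: N_h·S_h = 400·108.6 = 43440.00
  stratum B: N_h·S_h = 2700·51.8 = 139860.00
  stratum C: N_h·S_h = 2400·172.4 = 413760.00
Σ N_h S_h = 597060.00
n for stratum B = 387·139860.00/597060.00 = 90.654 → 91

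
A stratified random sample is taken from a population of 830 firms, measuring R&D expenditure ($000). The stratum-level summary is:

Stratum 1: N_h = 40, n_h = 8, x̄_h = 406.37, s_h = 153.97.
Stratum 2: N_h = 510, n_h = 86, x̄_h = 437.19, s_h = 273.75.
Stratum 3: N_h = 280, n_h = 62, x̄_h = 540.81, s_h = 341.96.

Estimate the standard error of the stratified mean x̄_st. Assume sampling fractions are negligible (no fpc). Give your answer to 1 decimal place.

SE(x̄_st) ≈ 23.5

V̂(x̄_st) = Σ W_h² s_h²/n_h, with W_h = N_h/N and N = 830:
  stratum 1: (40/830)²·153.97²/8 = 6.8825
  stratum 2: (510/830)²·273.75²/86 = 328.999
  stratum 3: (280/830)²·341.96²/62 = 214.644
V̂(x̄_st) = 550.525
SE(x̄_st) = √550.525 = 23.4633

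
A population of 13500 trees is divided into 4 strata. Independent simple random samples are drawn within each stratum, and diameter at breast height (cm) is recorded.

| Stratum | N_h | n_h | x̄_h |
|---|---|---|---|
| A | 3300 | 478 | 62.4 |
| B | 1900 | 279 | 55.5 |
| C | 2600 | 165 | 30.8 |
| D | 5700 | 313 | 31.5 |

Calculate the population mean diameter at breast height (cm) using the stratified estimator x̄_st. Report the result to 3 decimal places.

x̄_st ≈ 42.296

N = Σ N_h = 13500. Stratum weights W_h = N_h/N.
x̄_st = (3300·62.4 + 1900·55.5 + 2600·30.8 + 5700·31.5) / 13500 = 42.29630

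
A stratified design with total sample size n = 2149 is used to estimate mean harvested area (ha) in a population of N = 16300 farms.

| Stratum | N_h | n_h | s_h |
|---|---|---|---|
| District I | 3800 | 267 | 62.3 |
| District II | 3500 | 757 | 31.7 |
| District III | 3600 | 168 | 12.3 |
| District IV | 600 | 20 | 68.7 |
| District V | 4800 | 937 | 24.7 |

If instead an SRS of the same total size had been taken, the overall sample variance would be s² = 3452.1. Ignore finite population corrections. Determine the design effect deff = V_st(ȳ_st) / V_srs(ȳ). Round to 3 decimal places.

V̂(ȳ_st) = Σ W_h² s_h²/n_h, with W_h = N_h/N and N = 16300:
  stratum District I: (3800/16300)²·62.3²/267 = 0.790054
  stratum District II: (3500/16300)²·31.7²/757 = 0.0612045
  stratum District III: (3600/16300)²·12.3²/168 = 0.0439269
  stratum District IV: (600/16300)²·68.7²/20 = 0.31975
  stratum District V: (4800/16300)²·24.7²/937 = 0.0564627
V_st = 1.2714
V_srs = s²/n = 3452.1/2149 = 1.60638
deff = V_st / V_srs = 1.2714/1.60638 = 0.7915

deff ≈ 0.791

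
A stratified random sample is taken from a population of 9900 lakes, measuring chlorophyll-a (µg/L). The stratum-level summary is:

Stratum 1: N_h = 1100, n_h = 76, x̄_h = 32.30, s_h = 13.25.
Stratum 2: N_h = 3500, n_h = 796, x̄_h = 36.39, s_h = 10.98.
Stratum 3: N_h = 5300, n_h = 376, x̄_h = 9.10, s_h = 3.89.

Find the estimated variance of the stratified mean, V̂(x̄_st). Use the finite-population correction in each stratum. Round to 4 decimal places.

V̂(x̄_st) ≈ 0.0519

V̂(x̄_st) = Σ W_h² (1 − n_h/N_h) s_h²/n_h, with W_h = N_h/N and N = 9900:
  stratum 1: (1100/9900)²·(1 − 76/1100)·13.25²/76 = 0.0265485
  stratum 2: (3500/9900)²·(1 − 796/3500)·10.98²/796 = 0.014625
  stratum 3: (5300/9900)²·(1 − 376/5300)·3.89²/376 = 0.0107161
V̂(x̄_st) = 0.0518896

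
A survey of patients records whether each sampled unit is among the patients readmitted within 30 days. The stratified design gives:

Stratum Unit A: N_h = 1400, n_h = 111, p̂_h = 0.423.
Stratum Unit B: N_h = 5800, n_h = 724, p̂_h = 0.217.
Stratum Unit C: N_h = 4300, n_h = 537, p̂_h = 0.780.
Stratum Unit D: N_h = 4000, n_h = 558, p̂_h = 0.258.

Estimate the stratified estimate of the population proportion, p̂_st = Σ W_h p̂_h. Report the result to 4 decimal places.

N = 15500; stratum weights W_h = N_h/N.
p̂_st = Σ W_h p̂_h = (1400·0.423 + 5800·0.217 + 4300·0.780 + 4000·0.258)/15500 = 0.40237

p̂_st ≈ 0.4024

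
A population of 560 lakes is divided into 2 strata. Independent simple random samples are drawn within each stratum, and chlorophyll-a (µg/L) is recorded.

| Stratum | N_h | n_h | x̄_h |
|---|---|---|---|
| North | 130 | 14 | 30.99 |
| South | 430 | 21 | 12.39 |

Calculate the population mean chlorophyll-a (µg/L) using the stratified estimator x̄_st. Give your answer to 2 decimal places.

x̄_st ≈ 16.71

N = Σ N_h = 560. Stratum weights W_h = N_h/N.
x̄_st = (130·30.99 + 430·12.39) / 560 = 16.7079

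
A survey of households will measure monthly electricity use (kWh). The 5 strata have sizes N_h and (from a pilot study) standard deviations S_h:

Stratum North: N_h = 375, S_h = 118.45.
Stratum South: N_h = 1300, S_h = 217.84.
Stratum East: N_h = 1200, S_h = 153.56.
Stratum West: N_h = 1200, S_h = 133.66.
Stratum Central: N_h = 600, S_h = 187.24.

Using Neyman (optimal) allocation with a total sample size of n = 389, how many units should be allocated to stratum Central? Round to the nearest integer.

Neyman allocation: n_h = n · N_h S_h / Σ N_i S_i, with n = 389.
  stratum North: N_h·S_h = 375·118.45 = 44418.75
  stratum South: N_h·S_h = 1300·217.84 = 283192.00
  stratum East: N_h·S_h = 1200·153.56 = 184272.00
  stratum West: N_h·S_h = 1200·133.66 = 160392.00
  stratum Central: N_h·S_h = 600·187.24 = 112344.00
Σ N_h S_h = 784618.75
n for stratum Central = 389·112344.00/784618.75 = 55.698 → 56

56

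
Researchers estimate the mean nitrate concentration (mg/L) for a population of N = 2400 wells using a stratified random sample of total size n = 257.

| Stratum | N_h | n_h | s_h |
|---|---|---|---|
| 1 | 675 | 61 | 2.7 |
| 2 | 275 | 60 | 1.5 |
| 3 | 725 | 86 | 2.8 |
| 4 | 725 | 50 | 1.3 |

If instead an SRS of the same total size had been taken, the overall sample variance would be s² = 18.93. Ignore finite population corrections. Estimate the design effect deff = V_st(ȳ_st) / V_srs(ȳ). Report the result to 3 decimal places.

deff ≈ 0.290

V̂(ȳ_st) = Σ W_h² s_h²/n_h, with W_h = N_h/N and N = 2400:
  stratum 1: (675/2400)²·2.7²/61 = 0.00945329
  stratum 2: (275/2400)²·1.5²/60 = 0.00049235
  stratum 3: (725/2400)²·2.8²/86 = 0.008319
  stratum 4: (725/2400)²·1.3²/50 = 0.0030844
V_st = 0.021349
V_srs = s²/n = 18.93/257 = 0.0736576
deff = V_st / V_srs = 0.021349/0.0736576 = 0.2898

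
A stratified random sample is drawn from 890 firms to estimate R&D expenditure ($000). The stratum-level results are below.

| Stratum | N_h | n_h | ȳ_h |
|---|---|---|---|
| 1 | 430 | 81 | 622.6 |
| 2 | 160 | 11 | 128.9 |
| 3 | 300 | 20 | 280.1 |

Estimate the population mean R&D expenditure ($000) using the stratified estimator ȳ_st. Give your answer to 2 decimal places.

ȳ_st ≈ 418.40

N = Σ N_h = 890. Stratum weights W_h = N_h/N.
ȳ_st = (430·622.6 + 160·128.9 + 300·280.1) / 890 = 418.3955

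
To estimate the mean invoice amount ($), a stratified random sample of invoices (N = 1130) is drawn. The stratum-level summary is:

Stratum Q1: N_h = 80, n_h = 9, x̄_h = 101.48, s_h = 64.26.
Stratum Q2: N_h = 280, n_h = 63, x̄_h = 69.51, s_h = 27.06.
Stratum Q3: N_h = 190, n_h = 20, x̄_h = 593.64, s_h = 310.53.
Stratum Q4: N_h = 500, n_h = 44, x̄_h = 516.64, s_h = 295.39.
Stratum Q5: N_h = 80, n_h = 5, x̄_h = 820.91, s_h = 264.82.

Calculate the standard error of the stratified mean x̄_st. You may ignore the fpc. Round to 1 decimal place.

SE(x̄_st) ≈ 24.5

V̂(x̄_st) = Σ W_h² s_h²/n_h, with W_h = N_h/N and N = 1130:
  stratum Q1: (80/1130)²·64.26²/9 = 2.29965
  stratum Q2: (280/1130)²·27.06²/63 = 0.713632
  stratum Q3: (190/1130)²·310.53²/20 = 136.31
  stratum Q4: (500/1130)²·295.39²/44 = 388.259
  stratum Q5: (80/1130)²·264.82²/5 = 70.2999
V̂(x̄_st) = 597.883
SE(x̄_st) = √597.883 = 24.4516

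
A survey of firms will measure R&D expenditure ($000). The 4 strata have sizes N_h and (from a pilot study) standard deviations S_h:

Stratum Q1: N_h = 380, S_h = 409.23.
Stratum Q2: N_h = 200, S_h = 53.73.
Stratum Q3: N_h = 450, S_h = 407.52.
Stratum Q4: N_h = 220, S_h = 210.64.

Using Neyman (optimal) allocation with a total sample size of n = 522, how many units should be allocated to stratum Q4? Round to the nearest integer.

Neyman allocation: n_h = n · N_h S_h / Σ N_i S_i, with n = 522.
  stratum Q1: N_h·S_h = 380·409.23 = 155507.40
  stratum Q2: N_h·S_h = 200·53.73 = 10746.00
  stratum Q3: N_h·S_h = 450·407.52 = 183384.00
  stratum Q4: N_h·S_h = 220·210.64 = 46340.80
Σ N_h S_h = 395978.20
n for stratum Q4 = 522·46340.80/395978.20 = 61.089 → 61

61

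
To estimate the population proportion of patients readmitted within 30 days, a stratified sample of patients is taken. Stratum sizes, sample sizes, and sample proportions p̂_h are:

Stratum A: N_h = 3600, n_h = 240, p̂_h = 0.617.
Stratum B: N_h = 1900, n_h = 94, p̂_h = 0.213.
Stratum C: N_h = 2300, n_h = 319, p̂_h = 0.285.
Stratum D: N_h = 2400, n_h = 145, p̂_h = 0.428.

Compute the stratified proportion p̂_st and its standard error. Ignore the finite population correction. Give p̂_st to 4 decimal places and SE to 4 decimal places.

p̂_st ≈ 0.4224, SE ≈ 0.0177

N = 10200; stratum weights W_h = N_h/N.
p̂_st = Σ W_h p̂_h = (3600·0.617 + 1900·0.213 + 2300·0.285 + 2400·0.428)/10200 = 0.42241
V̂(p̂_st) = Σ W_h² p̂_h(1−p̂_h)/(n_h−1):
  stratum A: (3600/10200)²·0.617·0.383/239 = 0.000123166
  stratum B: (1900/10200)²·0.213·0.787/93 = 6.25429e-05
  stratum C: (2300/10200)²·0.285·0.715/318 = 3.25821e-05
  stratum D: (2400/10200)²·0.428·0.572/144 = 9.41238e-05
V̂(p̂_st) = 0.000312415; SE = √V̂ = 0.0176753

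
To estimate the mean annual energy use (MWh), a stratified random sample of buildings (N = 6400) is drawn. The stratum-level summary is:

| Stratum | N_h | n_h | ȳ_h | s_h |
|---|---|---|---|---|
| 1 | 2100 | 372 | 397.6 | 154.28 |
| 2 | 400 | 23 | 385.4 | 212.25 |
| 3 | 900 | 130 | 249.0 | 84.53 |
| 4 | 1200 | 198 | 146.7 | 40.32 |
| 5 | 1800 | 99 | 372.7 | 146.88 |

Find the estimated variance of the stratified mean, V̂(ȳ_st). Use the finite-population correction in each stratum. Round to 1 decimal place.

V̂(ȳ_st) ≈ 30.3

V̂(ȳ_st) = Σ W_h² (1 − n_h/N_h) s_h²/n_h, with W_h = N_h/N and N = 6400:
  stratum 1: (2100/6400)²·(1 − 372/2100)·154.28²/372 = 5.66865
  stratum 2: (400/6400)²·(1 − 23/400)·212.25²/23 = 7.21122
  stratum 3: (900/6400)²·(1 − 130/900)·84.53²/130 = 0.929933
  stratum 4: (1200/6400)²·(1 − 198/1200)·40.32²/198 = 0.241027
  stratum 5: (1800/6400)²·(1 − 99/1800)·146.88²/99 = 16.2895
V̂(ȳ_st) = 30.3403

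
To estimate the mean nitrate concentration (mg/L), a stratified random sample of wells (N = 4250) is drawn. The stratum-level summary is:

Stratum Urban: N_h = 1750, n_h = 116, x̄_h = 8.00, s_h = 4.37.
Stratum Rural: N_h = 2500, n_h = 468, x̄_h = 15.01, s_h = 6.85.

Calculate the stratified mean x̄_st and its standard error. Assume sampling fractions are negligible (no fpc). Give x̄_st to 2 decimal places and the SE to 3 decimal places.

x̄_st = Σ W_h x̄_h = (1750·8.00 + 2500·15.01)/4250 = 12.12353
V̂(x̄_st) = Σ W_h² s_h²/n_h, with W_h = N_h/N and N = 4250:
  stratum Urban: (1750/4250)²·4.37²/116 = 0.0279128
  stratum Rural: (2500/4250)²·6.85²/468 = 0.0346926
V̂(x̄_st) = 0.0626054
SE(x̄_st) = √0.0626054 = 0.250211

x̄_st ≈ 12.12, SE ≈ 0.250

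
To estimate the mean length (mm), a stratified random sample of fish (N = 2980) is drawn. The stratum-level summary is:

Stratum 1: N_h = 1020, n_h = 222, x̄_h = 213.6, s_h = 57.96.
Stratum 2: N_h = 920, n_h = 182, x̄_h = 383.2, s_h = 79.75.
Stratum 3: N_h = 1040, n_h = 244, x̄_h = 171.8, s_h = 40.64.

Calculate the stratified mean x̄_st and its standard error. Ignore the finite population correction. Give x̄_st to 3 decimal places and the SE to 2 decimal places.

x̄_st = Σ W_h x̄_h = (1020·213.6 + 920·383.2 + 1040·171.8)/2980 = 251.37181
V̂(x̄_st) = Σ W_h² s_h²/n_h, with W_h = N_h/N and N = 2980:
  stratum 1: (1020/2980)²·57.96²/222 = 1.77285
  stratum 2: (920/2980)²·79.75²/182 = 3.33068
  stratum 3: (1040/2980)²·40.64²/244 = 0.824426
V̂(x̄_st) = 5.92796
SE(x̄_st) = √5.92796 = 2.43474

x̄_st ≈ 251.372, SE ≈ 2.43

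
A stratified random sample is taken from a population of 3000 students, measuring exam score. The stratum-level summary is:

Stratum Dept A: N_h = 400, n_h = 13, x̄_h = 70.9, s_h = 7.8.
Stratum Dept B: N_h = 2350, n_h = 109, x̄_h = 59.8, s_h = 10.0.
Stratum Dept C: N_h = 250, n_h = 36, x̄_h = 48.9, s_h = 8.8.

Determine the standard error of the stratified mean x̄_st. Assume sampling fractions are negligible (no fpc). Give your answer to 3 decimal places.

SE(x̄_st) ≈ 0.813

V̂(x̄_st) = Σ W_h² s_h²/n_h, with W_h = N_h/N and N = 3000:
  stratum Dept A: (400/3000)²·7.8²/13 = 0.0832
  stratum Dept B: (2350/3000)²·10.0²/109 = 0.562946
  stratum Dept C: (250/3000)²·8.8²/36 = 0.0149383
V̂(x̄_st) = 0.661084
SE(x̄_st) = √0.661084 = 0.813071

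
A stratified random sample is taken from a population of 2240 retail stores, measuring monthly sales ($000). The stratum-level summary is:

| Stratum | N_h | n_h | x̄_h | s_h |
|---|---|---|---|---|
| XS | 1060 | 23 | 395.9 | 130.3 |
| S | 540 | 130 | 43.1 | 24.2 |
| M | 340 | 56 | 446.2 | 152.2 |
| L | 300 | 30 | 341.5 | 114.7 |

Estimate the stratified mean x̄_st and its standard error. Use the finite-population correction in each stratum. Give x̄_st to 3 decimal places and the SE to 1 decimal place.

x̄_st ≈ 311.199, SE ≈ 13.3

x̄_st = Σ W_h x̄_h = (1060·395.9 + 540·43.1 + 340·446.2 + 300·341.5)/2240 = 311.19911
V̂(x̄_st) = Σ W_h² (1 − n_h/N_h) s_h²/n_h, with W_h = N_h/N and N = 2240:
  stratum XS: (1060/2240)²·(1 − 23/1060)·130.3²/23 = 161.715
  stratum S: (540/2240)²·(1 − 130/540)·24.2²/130 = 0.198778
  stratum M: (340/2240)²·(1 − 56/340)·152.2²/56 = 7.96054
  stratum L: (300/2240)²·(1 − 30/300)·114.7²/30 = 7.07937
V̂(x̄_st) = 176.953
SE(x̄_st) = √176.953 = 13.3024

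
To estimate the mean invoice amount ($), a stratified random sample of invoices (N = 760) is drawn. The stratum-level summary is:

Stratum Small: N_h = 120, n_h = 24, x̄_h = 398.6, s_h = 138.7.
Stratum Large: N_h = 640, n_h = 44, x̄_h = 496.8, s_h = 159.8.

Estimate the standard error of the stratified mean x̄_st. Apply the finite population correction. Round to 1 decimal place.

V̂(x̄_st) = Σ W_h² (1 − n_h/N_h) s_h²/n_h, with W_h = N_h/N and N = 760:
  stratum Small: (120/760)²·(1 − 24/120)·138.7²/24 = 15.987
  stratum Large: (640/760)²·(1 − 44/640)·159.8²/44 = 383.266
V̂(x̄_st) = 399.253
SE(x̄_st) = √399.253 = 19.9813

SE(x̄_st) ≈ 20.0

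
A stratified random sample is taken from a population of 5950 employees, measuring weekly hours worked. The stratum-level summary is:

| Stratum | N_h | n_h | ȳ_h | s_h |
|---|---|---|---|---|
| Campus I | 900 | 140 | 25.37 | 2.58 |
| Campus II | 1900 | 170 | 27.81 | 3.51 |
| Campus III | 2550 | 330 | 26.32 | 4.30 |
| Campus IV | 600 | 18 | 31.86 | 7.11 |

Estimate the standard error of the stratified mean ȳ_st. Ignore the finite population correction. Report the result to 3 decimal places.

V̂(ȳ_st) = Σ W_h² s_h²/n_h, with W_h = N_h/N and N = 5950:
  stratum Campus I: (900/5950)²·2.58²/140 = 0.00108783
  stratum Campus II: (1900/5950)²·3.51²/170 = 0.0073899
  stratum Campus III: (2550/5950)²·4.30²/330 = 0.0102913
  stratum Campus IV: (600/5950)²·7.11²/18 = 0.0285585
V̂(ȳ_st) = 0.0473275
SE(ȳ_st) = √0.0473275 = 0.217549

SE(ȳ_st) ≈ 0.218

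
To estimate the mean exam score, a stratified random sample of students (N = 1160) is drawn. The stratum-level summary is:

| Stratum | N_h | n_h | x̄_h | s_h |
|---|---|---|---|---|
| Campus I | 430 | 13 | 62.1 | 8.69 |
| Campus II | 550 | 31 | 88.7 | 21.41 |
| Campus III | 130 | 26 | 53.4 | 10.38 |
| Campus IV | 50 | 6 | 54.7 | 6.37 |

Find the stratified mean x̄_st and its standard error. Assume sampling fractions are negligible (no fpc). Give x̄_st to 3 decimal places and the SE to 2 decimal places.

x̄_st = Σ W_h x̄_h = (430·62.1 + 550·88.7 + 130·53.4 + 50·54.7)/1160 = 73.41810
V̂(x̄_st) = Σ W_h² s_h²/n_h, with W_h = N_h/N and N = 1160:
  stratum Campus I: (430/1160)²·8.69²/13 = 0.79821
  stratum Campus II: (550/1160)²·21.41²/31 = 3.32415
  stratum Campus III: (130/1160)²·10.38²/26 = 0.0520466
  stratum Campus IV: (50/1160)²·6.37²/6 = 0.0125647
V̂(x̄_st) = 4.18697
SE(x̄_st) = √4.18697 = 2.04621

x̄_st ≈ 73.418, SE ≈ 2.05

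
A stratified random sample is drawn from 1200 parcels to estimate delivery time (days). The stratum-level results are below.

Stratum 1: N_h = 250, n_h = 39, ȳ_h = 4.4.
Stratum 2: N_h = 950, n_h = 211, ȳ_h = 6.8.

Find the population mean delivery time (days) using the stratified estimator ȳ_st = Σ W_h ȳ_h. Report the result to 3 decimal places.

N = Σ N_h = 1200. Stratum weights W_h = N_h/N.
ȳ_st = (250·4.4 + 950·6.8) / 1200 = 6.30000

ȳ_st ≈ 6.300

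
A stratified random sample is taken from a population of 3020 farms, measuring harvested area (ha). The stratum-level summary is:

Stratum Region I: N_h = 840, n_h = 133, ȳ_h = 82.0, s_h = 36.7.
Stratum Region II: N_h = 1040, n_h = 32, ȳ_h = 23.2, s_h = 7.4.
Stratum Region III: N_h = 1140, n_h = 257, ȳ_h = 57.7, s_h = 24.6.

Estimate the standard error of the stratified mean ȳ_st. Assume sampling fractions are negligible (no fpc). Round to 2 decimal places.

V̂(ȳ_st) = Σ W_h² s_h²/n_h, with W_h = N_h/N and N = 3020:
  stratum Region I: (840/3020)²·36.7²/133 = 0.783475
  stratum Region II: (1040/3020)²·7.4²/32 = 0.202939
  stratum Region III: (1140/3020)²·24.6²/257 = 0.335531
V̂(ȳ_st) = 1.32195
SE(ȳ_st) = √1.32195 = 1.14976

SE(ȳ_st) ≈ 1.15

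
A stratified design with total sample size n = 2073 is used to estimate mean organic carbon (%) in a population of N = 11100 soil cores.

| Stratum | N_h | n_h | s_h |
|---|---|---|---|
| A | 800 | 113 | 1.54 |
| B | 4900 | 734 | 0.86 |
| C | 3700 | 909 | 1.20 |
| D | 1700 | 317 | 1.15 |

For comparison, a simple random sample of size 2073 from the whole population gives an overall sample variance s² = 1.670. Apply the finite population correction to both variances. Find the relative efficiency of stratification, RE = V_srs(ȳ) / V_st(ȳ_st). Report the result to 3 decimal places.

V̂(ȳ_st) = Σ W_h² (1 − n_h/N_h) s_h²/n_h, with W_h = N_h/N and N = 11100:
  stratum A: (800/11100)²·(1 − 113/800)·1.54²/113 = 9.36189e-05
  stratum B: (4900/11100)²·(1 − 734/4900)·0.86²/734 = 0.000166944
  stratum C: (3700/11100)²·(1 − 909/3700)·1.20²/909 = 0.000132774
  stratum D: (1700/11100)²·(1 − 317/1700)·1.15²/317 = 7.96089e-05
V_st = 0.000472946
V_srs = (1 − 2073/11100)·1.670/2073 = 0.000655145
Relative efficiency = V_srs / V_st = 0.000655145/0.000472946 = 1.3852

RE ≈ 1.385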